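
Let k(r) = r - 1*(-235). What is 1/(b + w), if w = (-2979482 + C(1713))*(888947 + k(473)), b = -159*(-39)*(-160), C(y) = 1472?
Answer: -1/2649402478710 ≈ -3.7744e-13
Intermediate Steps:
k(r) = 235 + r (k(r) = r + 235 = 235 + r)
b = -992160 (b = 6201*(-160) = -992160)
w = -2649401486550 (w = (-2979482 + 1472)*(888947 + (235 + 473)) = -2978010*(888947 + 708) = -2978010*889655 = -2649401486550)
1/(b + w) = 1/(-992160 - 2649401486550) = 1/(-2649402478710) = -1/2649402478710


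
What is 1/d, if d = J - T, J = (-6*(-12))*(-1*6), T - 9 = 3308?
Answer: -1/3749 ≈ -0.00026674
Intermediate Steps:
T = 3317 (T = 9 + 3308 = 3317)
J = -432 (J = 72*(-6) = -432)
d = -3749 (d = -432 - 1*3317 = -432 - 3317 = -3749)
1/d = 1/(-3749) = -1/3749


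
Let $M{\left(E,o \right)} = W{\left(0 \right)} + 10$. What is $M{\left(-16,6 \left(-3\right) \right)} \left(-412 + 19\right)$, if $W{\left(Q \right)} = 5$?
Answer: $-5895$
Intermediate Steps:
$M{\left(E,o \right)} = 15$ ($M{\left(E,o \right)} = 5 + 10 = 15$)
$M{\left(-16,6 \left(-3\right) \right)} \left(-412 + 19\right) = 15 \left(-412 + 19\right) = 15 \left(-393\right) = -5895$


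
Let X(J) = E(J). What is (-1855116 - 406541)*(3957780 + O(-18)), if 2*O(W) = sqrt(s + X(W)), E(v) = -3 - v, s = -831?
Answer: -8951140841460 - 4523314*I*sqrt(51) ≈ -8.9511e+12 - 3.2303e+7*I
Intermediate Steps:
X(J) = -3 - J
O(W) = sqrt(-834 - W)/2 (O(W) = sqrt(-831 + (-3 - W))/2 = sqrt(-834 - W)/2)
(-1855116 - 406541)*(3957780 + O(-18)) = (-1855116 - 406541)*(3957780 + sqrt(-834 - 1*(-18))/2) = -2261657*(3957780 + sqrt(-834 + 18)/2) = -2261657*(3957780 + sqrt(-816)/2) = -2261657*(3957780 + (4*I*sqrt(51))/2) = -2261657*(3957780 + 2*I*sqrt(51)) = -8951140841460 - 4523314*I*sqrt(51)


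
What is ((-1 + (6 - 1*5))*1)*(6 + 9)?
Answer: 0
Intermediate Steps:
((-1 + (6 - 1*5))*1)*(6 + 9) = ((-1 + (6 - 5))*1)*15 = ((-1 + 1)*1)*15 = (0*1)*15 = 0*15 = 0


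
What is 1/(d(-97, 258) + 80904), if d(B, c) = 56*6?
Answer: 1/81240 ≈ 1.2309e-5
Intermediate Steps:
d(B, c) = 336
1/(d(-97, 258) + 80904) = 1/(336 + 80904) = 1/81240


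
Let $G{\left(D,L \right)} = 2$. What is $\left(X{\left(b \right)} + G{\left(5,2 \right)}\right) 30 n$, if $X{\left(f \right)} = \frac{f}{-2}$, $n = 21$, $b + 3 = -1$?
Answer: $2520$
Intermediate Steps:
$b = -4$ ($b = -3 - 1 = -4$)
$X{\left(f \right)} = - \frac{f}{2}$ ($X{\left(f \right)} = f \left(- \frac{1}{2}\right) = - \frac{f}{2}$)
$\left(X{\left(b \right)} + G{\left(5,2 \right)}\right) 30 n = \left(\left(- \frac{1}{2}\right) \left(-4\right) + 2\right) 30 \cdot 21 = \left(2 + 2\right) 30 \cdot 21 = 4 \cdot 30 \cdot 21 = 120 \cdot 21 = 2520$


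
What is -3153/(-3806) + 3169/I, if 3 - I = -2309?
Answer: 9675475/4399736 ≈ 2.1991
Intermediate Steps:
I = 2312 (I = 3 - 1*(-2309) = 3 + 2309 = 2312)
-3153/(-3806) + 3169/I = -3153/(-3806) + 3169/2312 = -3153*(-1/3806) + 3169*(1/2312) = 3153/3806 + 3169/2312 = 9675475/4399736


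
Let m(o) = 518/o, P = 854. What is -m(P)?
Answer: -37/61 ≈ -0.60656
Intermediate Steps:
-m(P) = -518/854 = -1*37/61 = -37/61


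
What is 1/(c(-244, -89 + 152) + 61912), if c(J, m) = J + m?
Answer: 1/61731 ≈ 1.6199e-5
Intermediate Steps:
1/(c(-244, -89 + 152) + 61912) = 1/((-244 + (-89 + 152)) + 61912) = 1/((-244 + 63) + 61912) = 1/(-181 + 61912) = 1/61731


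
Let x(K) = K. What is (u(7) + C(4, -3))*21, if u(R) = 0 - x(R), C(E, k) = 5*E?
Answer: 273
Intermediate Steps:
u(R) = -R (u(R) = 0 - R = -R)
(u(7) + C(4, -3))*21 = (-1*7 + 5*4)*21 = (-7 + 20)*21 = 13*21 = 273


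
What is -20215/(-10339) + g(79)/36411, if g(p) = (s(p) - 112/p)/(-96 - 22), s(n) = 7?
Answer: 2287146099677/1169765977646 ≈ 1.9552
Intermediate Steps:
g(p) = -7/118 + 56/(59*p) (g(p) = (7 - 112/p)/(-96 - 22) = (7 - 112/p)/(-118) = (7 - 112/p)*(-1/118) = -7/118 + 56/(59*p))
-20215/(-10339) + g(79)/36411 = -20215/(-10339) + ((7/118)*(16 - 1*79)/79)/36411 = -20215*(-1/10339) + ((7/118)*(1/79)*(16 - 79))*(1/36411) = 20215/10339 + ((7/118)*(1/79)*(-63))*(1/36411) = 20215/10339 - 441/9322*1/36411 = 20215/10339 - 147/113141114 = 2287146099677/1169765977646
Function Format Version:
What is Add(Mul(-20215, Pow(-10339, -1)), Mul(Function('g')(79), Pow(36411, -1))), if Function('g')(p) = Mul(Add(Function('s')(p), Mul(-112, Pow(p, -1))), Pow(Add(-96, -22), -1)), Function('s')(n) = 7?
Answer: Rational(2287146099677, 1169765977646) ≈ 1.9552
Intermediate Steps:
Function('g')(p) = Add(Rational(-7, 118), Mul(Rational(56, 59), Pow(p, -1))) (Function('g')(p) = Mul(Add(7, Mul(-112, Pow(p, -1))), Pow(Add(-96, -22), -1)) = Mul(Add(7, Mul(-112, Pow(p, -1))), Pow(-118, -1)) = Mul(Add(7, Mul(-112, Pow(p, -1))), Rational(-1, 118)) = Add(Rational(-7, 118), Mul(Rational(56, 59), Pow(p, -1))))
Add(Mul(-20215, Pow(-10339, -1)), Mul(Function('g')(79), Pow(36411, -1))) = Add(Mul(-20215, Pow(-10339, -1)), Mul(Mul(Rational(7, 118), Pow(79, -1), Add(16, Mul(-1, 79))), Pow(36411, -1))) = Add(Mul(-20215, Rational(-1, 10339)), Mul(Mul(Rational(7, 118), Rational(1, 79), Add(16, -79)), Rational(1, 36411))) = Add(Rational(20215, 10339), Mul(Mul(Rational(7, 118), Rational(1, 79), -63), Rational(1, 36411))) = Add(Rational(20215, 10339), Mul(Rational(-441, 9322), Rational(1, 36411))) = Add(Rational(20215, 10339), Rational(-147, 113141114)) = Rational(2287146099677, 1169765977646)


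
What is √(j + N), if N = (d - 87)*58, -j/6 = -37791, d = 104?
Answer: 34*√197 ≈ 477.21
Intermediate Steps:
j = 226746 (j = -6*(-37791) = 226746)
N = 986 (N = (104 - 87)*58 = 17*58 = 986)
√(j + N) = √(226746 + 986) = √227732 = 34*√197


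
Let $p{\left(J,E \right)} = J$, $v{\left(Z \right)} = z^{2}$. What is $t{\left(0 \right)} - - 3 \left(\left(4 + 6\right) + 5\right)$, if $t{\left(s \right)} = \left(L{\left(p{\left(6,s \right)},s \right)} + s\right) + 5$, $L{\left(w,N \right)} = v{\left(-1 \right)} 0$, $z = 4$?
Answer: $50$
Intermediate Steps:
$v{\left(Z \right)} = 16$ ($v{\left(Z \right)} = 4^{2} = 16$)
$L{\left(w,N \right)} = 0$ ($L{\left(w,N \right)} = 16 \cdot 0 = 0$)
$t{\left(s \right)} = 5 + s$ ($t{\left(s \right)} = \left(0 + s\right) + 5 = s + 5 = 5 + s$)
$t{\left(0 \right)} - - 3 \left(\left(4 + 6\right) + 5\right) = \left(5 + 0\right) - - 3 \left(\left(4 + 6\right) + 5\right) = 5 - - 3 \left(10 + 5\right) = 5 - \left(-3\right) 15 = 5 - -45 = 5 + 45 = 50$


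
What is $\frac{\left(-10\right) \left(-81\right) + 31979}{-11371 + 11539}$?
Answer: $\frac{32789}{168} \approx 195.17$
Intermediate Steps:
$\frac{\left(-10\right) \left(-81\right) + 31979}{-11371 + 11539} = \frac{810 + 31979}{168} = 32789 \cdot \frac{1}{168} = \frac{32789}{168}$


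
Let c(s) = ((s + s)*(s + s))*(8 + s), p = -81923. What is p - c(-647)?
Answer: 1069882681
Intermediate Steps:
c(s) = 4*s²*(8 + s) (c(s) = ((2*s)*(2*s))*(8 + s) = (4*s²)*(8 + s) = 4*s²*(8 + s))
p - c(-647) = -81923 - 4*(-647)²*(8 - 647) = -81923 - 4*418609*(-639) = -81923 - 1*(-1069964604) = -81923 + 1069964604 = 1069882681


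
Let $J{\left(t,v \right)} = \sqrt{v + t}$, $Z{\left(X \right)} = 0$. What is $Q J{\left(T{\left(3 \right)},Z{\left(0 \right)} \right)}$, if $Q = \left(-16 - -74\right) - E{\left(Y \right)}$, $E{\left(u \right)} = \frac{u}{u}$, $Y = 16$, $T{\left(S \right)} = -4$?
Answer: $114 i \approx 114.0 i$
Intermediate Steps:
$E{\left(u \right)} = 1$
$J{\left(t,v \right)} = \sqrt{t + v}$
$Q = 57$ ($Q = \left(-16 - -74\right) - 1 = \left(-16 + 74\right) - 1 = 58 - 1 = 57$)
$Q J{\left(T{\left(3 \right)},Z{\left(0 \right)} \right)} = 57 \sqrt{-4 + 0} = 57 \sqrt{-4} = 57 \cdot 2 i = 114 i$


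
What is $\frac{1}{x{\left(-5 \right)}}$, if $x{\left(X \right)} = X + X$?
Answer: $- \frac{1}{10} \approx -0.1$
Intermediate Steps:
$x{\left(X \right)} = 2 X$
$\frac{1}{x{\left(-5 \right)}} = \frac{1}{2 \left(-5\right)} = \frac{1}{-10} = - \frac{1}{10}$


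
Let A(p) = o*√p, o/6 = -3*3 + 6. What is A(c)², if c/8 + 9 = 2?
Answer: -18144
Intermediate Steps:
c = -56 (c = -72 + 8*2 = -72 + 16 = -56)
o = -18 (o = 6*(-3*3 + 6) = 6*(-9 + 6) = 6*(-3) = -18)
A(p) = -18*√p
A(c)² = (-36*I*√14)² = -18144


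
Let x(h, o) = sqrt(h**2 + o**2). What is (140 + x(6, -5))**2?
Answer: (140 + sqrt(61))**2 ≈ 21848.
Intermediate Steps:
(140 + x(6, -5))**2 = (140 + sqrt(6**2 + (-5)**2))**2 = (140 + sqrt(36 + 25))**2 = (140 + sqrt(61))**2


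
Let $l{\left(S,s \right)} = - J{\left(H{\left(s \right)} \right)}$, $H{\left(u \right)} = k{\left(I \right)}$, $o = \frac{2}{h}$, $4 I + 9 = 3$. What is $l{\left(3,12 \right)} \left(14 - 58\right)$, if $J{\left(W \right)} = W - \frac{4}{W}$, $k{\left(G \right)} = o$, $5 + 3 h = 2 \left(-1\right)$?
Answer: $\frac{3520}{21} \approx 167.62$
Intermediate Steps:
$I = - \frac{3}{2}$ ($I = - \frac{9}{4} + \frac{1}{4} \cdot 3 = - \frac{9}{4} + \frac{3}{4} = - \frac{3}{2} \approx -1.5$)
$h = - \frac{7}{3}$ ($h = - \frac{5}{3} + \frac{2 \left(-1\right)}{3} = - \frac{5}{3} + \frac{1}{3} \left(-2\right) = - \frac{5}{3} - \frac{2}{3} = - \frac{7}{3} \approx -2.3333$)
$o = - \frac{6}{7}$ ($o = \frac{2}{- \frac{7}{3}} = 2 \left(- \frac{3}{7}\right) = - \frac{6}{7} \approx -0.85714$)
$k{\left(G \right)} = - \frac{6}{7}$
$H{\left(u \right)} = - \frac{6}{7}$
$l{\left(S,s \right)} = - \frac{80}{21}$ ($l{\left(S,s \right)} = - (- \frac{6}{7} - \frac{4}{- \frac{6}{7}}) = - (- \frac{6}{7} - - \frac{14}{3}) = - (- \frac{6}{7} + \frac{14}{3}) = \left(-1\right) \frac{80}{21} = - \frac{80}{21}$)
$l{\left(3,12 \right)} \left(14 - 58\right) = - \frac{80 \left(14 - 58\right)}{21} = \left(- \frac{80}{21}\right) \left(-44\right) = \frac{3520}{21}$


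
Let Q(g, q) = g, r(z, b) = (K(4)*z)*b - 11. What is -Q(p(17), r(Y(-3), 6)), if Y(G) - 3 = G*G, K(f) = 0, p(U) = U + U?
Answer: -34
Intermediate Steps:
p(U) = 2*U
Y(G) = 3 + G**2 (Y(G) = 3 + G*G = 3 + G**2)
r(z, b) = -11 (r(z, b) = (0*z)*b - 11 = 0*b - 11 = 0 - 11 = -11)
-Q(p(17), r(Y(-3), 6)) = -2*17 = -1*34 = -34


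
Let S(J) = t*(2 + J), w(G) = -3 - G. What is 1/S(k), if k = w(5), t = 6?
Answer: -1/36 ≈ -0.027778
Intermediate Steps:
k = -8 (k = -3 - 1*5 = -3 - 5 = -8)
S(J) = 12 + 6*J (S(J) = 6*(2 + J) = 12 + 6*J)
1/S(k) = 1/(12 + 6*(-8)) = 1/(12 - 48) = 1/(-36) = -1/36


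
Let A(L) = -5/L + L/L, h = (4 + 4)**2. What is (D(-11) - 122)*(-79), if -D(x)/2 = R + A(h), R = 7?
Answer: 348469/32 ≈ 10890.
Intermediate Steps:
h = 64 (h = 8**2 = 64)
A(L) = 1 - 5/L (A(L) = -5/L + 1 = 1 - 5/L)
D(x) = -507/32 (D(x) = -2*(7 + (-5 + 64)/64) = -2*(7 + (1/64)*59) = -2*(7 + 59/64) = -2*507/64 = -507/32)
(D(-11) - 122)*(-79) = (-507/32 - 122)*(-79) = -4411/32*(-79) = 348469/32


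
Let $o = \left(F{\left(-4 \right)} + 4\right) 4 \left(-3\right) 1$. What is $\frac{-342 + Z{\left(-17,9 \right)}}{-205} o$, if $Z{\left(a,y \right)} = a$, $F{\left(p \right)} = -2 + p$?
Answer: $\frac{8616}{205} \approx 42.029$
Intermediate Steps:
$o = 24$ ($o = \left(\left(-2 - 4\right) + 4\right) 4 \left(-3\right) 1 = \left(-6 + 4\right) \left(\left(-12\right) 1\right) = \left(-2\right) \left(-12\right) = 24$)
$\frac{-342 + Z{\left(-17,9 \right)}}{-205} o = \frac{-342 - 17}{-205} \cdot 24 = \left(-359\right) \left(- \frac{1}{205}\right) 24 = \frac{359}{205} \cdot 24 = \frac{8616}{205}$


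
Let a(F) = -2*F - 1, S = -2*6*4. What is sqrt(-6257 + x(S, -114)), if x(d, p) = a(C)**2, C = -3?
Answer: 2*I*sqrt(1558) ≈ 78.943*I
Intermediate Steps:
S = -48 (S = -12*4 = -48)
a(F) = -1 - 2*F
x(d, p) = 25 (x(d, p) = (-1 - 2*(-3))**2 = (-1 + 6)**2 = 5**2 = 25)
sqrt(-6257 + x(S, -114)) = sqrt(-6257 + 25) = sqrt(-6232) = 2*I*sqrt(1558)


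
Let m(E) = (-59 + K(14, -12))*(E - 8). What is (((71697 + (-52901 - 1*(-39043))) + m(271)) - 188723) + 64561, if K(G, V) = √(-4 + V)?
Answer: -81840 + 1052*I ≈ -81840.0 + 1052.0*I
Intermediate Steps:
m(E) = (-59 + 4*I)*(-8 + E) (m(E) = (-59 + √(-4 - 12))*(E - 8) = (-59 + √(-16))*(-8 + E) = (-59 + 4*I)*(-8 + E))
(((71697 + (-52901 - 1*(-39043))) + m(271)) - 188723) + 64561 = (((71697 + (-52901 - 1*(-39043))) + (472 - 32*I + 271*(-59 + 4*I))) - 188723) + 64561 = (((71697 + (-52901 + 39043)) + (472 - 32*I + (-15989 + 1084*I))) - 188723) + 64561 = (((71697 - 13858) + (-15517 + 1052*I)) - 188723) + 64561 = ((57839 + (-15517 + 1052*I)) - 188723) + 64561 = ((42322 + 1052*I) - 188723) + 64561 = (-146401 + 1052*I) + 64561 = -81840 + 1052*I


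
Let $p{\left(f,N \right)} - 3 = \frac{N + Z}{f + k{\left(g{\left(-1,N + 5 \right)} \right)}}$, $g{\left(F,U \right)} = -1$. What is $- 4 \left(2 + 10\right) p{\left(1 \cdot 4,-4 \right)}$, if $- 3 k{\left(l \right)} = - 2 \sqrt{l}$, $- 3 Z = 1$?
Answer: $- \frac{3456}{37} - \frac{312 i}{37} \approx -93.405 - 8.4324 i$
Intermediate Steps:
$Z = - \frac{1}{3}$ ($Z = \left(- \frac{1}{3}\right) 1 = - \frac{1}{3} \approx -0.33333$)
$k{\left(l \right)} = \frac{2 \sqrt{l}}{3}$ ($k{\left(l \right)} = - \frac{\left(-2\right) \sqrt{l}}{3} = \frac{2 \sqrt{l}}{3}$)
$p{\left(f,N \right)} = 3 + \frac{- \frac{1}{3} + N}{f + \frac{2 i}{3}}$ ($p{\left(f,N \right)} = 3 + \frac{N - \frac{1}{3}}{f + \frac{2 \sqrt{-1}}{3}} = 3 + \frac{- \frac{1}{3} + N}{f + \frac{2 i}{3}}$)
$- 4 \left(2 + 10\right) p{\left(1 \cdot 4,-4 \right)} = - 4 \left(2 + 10\right) \frac{-1 + 3 \left(-4\right) + 6 i + 9 \cdot 1 \cdot 4}{2 i + 3 \cdot 1 \cdot 4} = \left(-4\right) 12 \frac{-1 - 12 + 6 i + 9 \cdot 4}{2 i + 3 \cdot 4} = - 48 \frac{-1 - 12 + 6 i + 36}{2 i + 12} = - 48 \frac{23 + 6 i}{12 + 2 i} = - 48 \frac{12 - 2 i}{148} \left(23 + 6 i\right) = - 48 \frac{\left(12 - 2 i\right) \left(23 + 6 i\right)}{148} = - \frac{12 \left(12 - 2 i\right) \left(23 + 6 i\right)}{37}$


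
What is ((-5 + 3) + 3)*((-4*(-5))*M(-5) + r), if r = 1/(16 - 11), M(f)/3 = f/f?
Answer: 301/5 ≈ 60.200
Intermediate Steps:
M(f) = 3 (M(f) = 3*(f/f) = 3*1 = 3)
r = ⅕ (r = 1/5 = ⅕ ≈ 0.20000)
((-5 + 3) + 3)*((-4*(-5))*M(-5) + r) = ((-5 + 3) + 3)*(-4*(-5)*3 + ⅕) = (-2 + 3)*(20*3 + ⅕) = 1*(60 + ⅕) = 1*(301/5) = 301/5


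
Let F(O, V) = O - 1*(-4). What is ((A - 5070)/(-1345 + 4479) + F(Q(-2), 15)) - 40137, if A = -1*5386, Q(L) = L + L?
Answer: -62899907/1567 ≈ -40140.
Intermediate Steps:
Q(L) = 2*L
A = -5386
F(O, V) = 4 + O (F(O, V) = O + 4 = 4 + O)
((A - 5070)/(-1345 + 4479) + F(Q(-2), 15)) - 40137 = ((-5386 - 5070)/(-1345 + 4479) + (4 + 2*(-2))) - 40137 = (-10456/3134 + (4 - 4)) - 40137 = (-10456*1/3134 + 0) - 40137 = (-5228/1567 + 0) - 40137 = -5228/1567 - 40137 = -62899907/1567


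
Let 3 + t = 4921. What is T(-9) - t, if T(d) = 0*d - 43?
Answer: -4961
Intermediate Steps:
t = 4918 (t = -3 + 4921 = 4918)
T(d) = -43 (T(d) = 0 - 43 = -43)
T(-9) - t = -43 - 1*4918 = -43 - 4918 = -4961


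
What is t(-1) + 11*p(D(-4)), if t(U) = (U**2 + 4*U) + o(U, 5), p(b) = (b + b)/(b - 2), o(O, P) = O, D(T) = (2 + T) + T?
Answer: 25/2 ≈ 12.500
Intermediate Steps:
D(T) = 2 + 2*T
p(b) = 2*b/(-2 + b) (p(b) = (2*b)/(-2 + b) = 2*b/(-2 + b))
t(U) = U**2 + 5*U (t(U) = (U**2 + 4*U) + U = U**2 + 5*U)
t(-1) + 11*p(D(-4)) = -(5 - 1) + 11*(2*(2 + 2*(-4))/(-2 + (2 + 2*(-4)))) = -1*4 + 11*(2*(2 - 8)/(-2 + (2 - 8))) = -4 + 11*(2*(-6)/(-2 - 6)) = -4 + 11*(2*(-6)/(-8)) = -4 + 11*(2*(-6)*(-1/8)) = -4 + 11*(3/2) = -4 + 33/2 = 25/2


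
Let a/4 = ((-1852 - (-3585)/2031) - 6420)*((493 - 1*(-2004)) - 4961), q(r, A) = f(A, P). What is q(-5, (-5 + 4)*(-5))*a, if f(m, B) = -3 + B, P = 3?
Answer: 0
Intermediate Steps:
q(r, A) = 0 (q(r, A) = -3 + 3 = 0)
a = 55183241344/677 (a = 4*(((-1852 - (-3585)/2031) - 6420)*((493 - 1*(-2004)) - 4961)) = 4*(((-1852 - (-3585)/2031) - 6420)*((493 + 2004) - 4961)) = 4*(((-1852 - 1*(-1195/677)) - 6420)*(2497 - 4961)) = 4*(((-1852 + 1195/677) - 6420)*(-2464)) = 4*((-1252609/677 - 6420)*(-2464)) = 4*(-5598949/677*(-2464)) = 4*(13795810336/677) = 55183241344/677 ≈ 8.1511e+7)
q(-5, (-5 + 4)*(-5))*a = 0*(55183241344/677) = 0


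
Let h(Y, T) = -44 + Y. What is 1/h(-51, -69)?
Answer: -1/95 ≈ -0.010526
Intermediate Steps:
1/h(-51, -69) = 1/(-44 - 51) = 1/(-95) = -1/95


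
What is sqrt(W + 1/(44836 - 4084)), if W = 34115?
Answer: sqrt(393442018123)/3396 ≈ 184.70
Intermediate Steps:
sqrt(W + 1/(44836 - 4084)) = sqrt(34115 + 1/(44836 - 4084)) = sqrt(34115 + 1/40752) = sqrt(1390254481/40752) = sqrt(393442018123)/3396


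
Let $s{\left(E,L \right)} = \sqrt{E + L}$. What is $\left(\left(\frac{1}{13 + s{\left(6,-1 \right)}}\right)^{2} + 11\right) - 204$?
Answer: $- \frac{2595377}{13448} - \frac{13 \sqrt{5}}{13448} \approx -193.0$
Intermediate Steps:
$\left(\left(\frac{1}{13 + s{\left(6,-1 \right)}}\right)^{2} + 11\right) - 204 = \left(\left(\frac{1}{13 + \sqrt{6 - 1}}\right)^{2} + 11\right) - 204 = \left(\left(\frac{1}{13 + \sqrt{5}}\right)^{2} + 11\right) - 204 = \left(\frac{1}{\left(13 + \sqrt{5}\right)^{2}} + 11\right) - 204 = \left(11 + \frac{1}{\left(13 + \sqrt{5}\right)^{2}}\right) - 204 = -193 + \frac{1}{\left(13 + \sqrt{5}\right)^{2}}$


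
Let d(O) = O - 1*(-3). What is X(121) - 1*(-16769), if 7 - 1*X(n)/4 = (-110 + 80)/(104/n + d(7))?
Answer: 3680963/219 ≈ 16808.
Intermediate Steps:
d(O) = 3 + O (d(O) = O + 3 = 3 + O)
X(n) = 28 + 120/(10 + 104/n) (X(n) = 28 - 4*(-110 + 80)/(104/n + (3 + 7)) = 28 - (-120)/(104/n + 10) = 28 - (-120)/(10 + 104/n) = 28 + 120/(10 + 104/n))
X(121) - 1*(-16769) = 8*(182 + 25*121)/(52 + 5*121) - 1*(-16769) = 8*(182 + 3025)/(52 + 605) + 16769 = 8*3207/657 + 16769 = 8*(1/657)*3207 + 16769 = 8552/219 + 16769 = 3680963/219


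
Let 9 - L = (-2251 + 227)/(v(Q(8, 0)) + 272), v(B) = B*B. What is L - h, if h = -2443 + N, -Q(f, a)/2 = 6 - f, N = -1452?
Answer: 140797/36 ≈ 3911.0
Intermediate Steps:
Q(f, a) = -12 + 2*f (Q(f, a) = -2*(6 - f) = -12 + 2*f)
v(B) = B²
h = -3895 (h = -2443 - 1452 = -3895)
L = 577/36 (L = 9 - (-2251 + 227)/((-12 + 2*8)² + 272) = 9 - (-2024)/((-12 + 16)² + 272) = 9 - (-2024)/(4² + 272) = 9 - (-2024)/(16 + 272) = 9 - (-2024)/288 = 9 - 1*(-253/36) = 9 + 253/36 = 577/36 ≈ 16.028)
L - h = 577/36 - 1*(-3895) = 577/36 + 3895 = 140797/36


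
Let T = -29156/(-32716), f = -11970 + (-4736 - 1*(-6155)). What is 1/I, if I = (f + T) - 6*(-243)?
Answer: -8179/74364358 ≈ -0.00010999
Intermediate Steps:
f = -10551 (f = -11970 + (-4736 + 6155) = -11970 + 1419 = -10551)
T = 7289/8179 (T = -29156*(-1/32716) = 7289/8179 ≈ 0.89118)
I = -74364358/8179 (I = (-10551 + 7289/8179) - 6*(-243) = -86289340/8179 + 1458 = -74364358/8179 ≈ -9092.1)
1/I = 1/(-74364358/8179) = -8179/74364358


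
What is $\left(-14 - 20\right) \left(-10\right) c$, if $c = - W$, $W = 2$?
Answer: $-680$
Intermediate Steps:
$c = -2$ ($c = \left(-1\right) 2 = -2$)
$\left(-14 - 20\right) \left(-10\right) c = \left(-14 - 20\right) \left(-10\right) \left(-2\right) = \left(-34\right) \left(-10\right) \left(-2\right) = 340 \left(-2\right) = -680$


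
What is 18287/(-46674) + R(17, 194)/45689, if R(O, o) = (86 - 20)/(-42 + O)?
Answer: -20890949059/53312209650 ≈ -0.39186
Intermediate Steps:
R(O, o) = 66/(-42 + O)
18287/(-46674) + R(17, 194)/45689 = 18287/(-46674) + (66/(-42 + 17))/45689 = 18287*(-1/46674) + (66/(-25))*(1/45689) = -18287/46674 + (66*(-1/25))*(1/45689) = -18287/46674 - 66/25*1/45689 = -18287/46674 - 66/1142225 = -20890949059/53312209650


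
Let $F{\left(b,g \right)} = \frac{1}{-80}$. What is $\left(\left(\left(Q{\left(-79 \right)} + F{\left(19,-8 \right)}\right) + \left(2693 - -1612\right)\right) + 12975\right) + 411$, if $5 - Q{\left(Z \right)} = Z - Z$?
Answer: $\frac{1415679}{80} \approx 17696.0$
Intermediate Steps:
$Q{\left(Z \right)} = 5$ ($Q{\left(Z \right)} = 5 - \left(Z - Z\right) = 5 - 0 = 5 + 0 = 5$)
$F{\left(b,g \right)} = - \frac{1}{80}$
$\left(\left(\left(Q{\left(-79 \right)} + F{\left(19,-8 \right)}\right) + \left(2693 - -1612\right)\right) + 12975\right) + 411 = \left(\left(\left(5 - \frac{1}{80}\right) + \left(2693 - -1612\right)\right) + 12975\right) + 411 = \left(\left(\frac{399}{80} + \left(2693 + 1612\right)\right) + 12975\right) + 411 = \left(\left(\frac{399}{80} + 4305\right) + 12975\right) + 411 = \left(\frac{344799}{80} + 12975\right) + 411 = \frac{1382799}{80} + 411 = \frac{1415679}{80}$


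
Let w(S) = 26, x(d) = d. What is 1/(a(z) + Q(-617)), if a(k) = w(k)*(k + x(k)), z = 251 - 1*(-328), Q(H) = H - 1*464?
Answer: 1/29027 ≈ 3.4451e-5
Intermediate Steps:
Q(H) = -464 + H (Q(H) = H - 464 = -464 + H)
z = 579 (z = 251 + 328 = 579)
a(k) = 52*k (a(k) = 26*(k + k) = 26*(2*k) = 52*k)
1/(a(z) + Q(-617)) = 1/(52*579 + (-464 - 617)) = 1/(30108 - 1081) = 1/29027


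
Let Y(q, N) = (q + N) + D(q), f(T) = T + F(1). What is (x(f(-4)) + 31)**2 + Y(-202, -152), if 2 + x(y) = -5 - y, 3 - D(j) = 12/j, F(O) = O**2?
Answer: 38184/101 ≈ 378.06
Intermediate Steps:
f(T) = 1 + T (f(T) = T + 1**2 = T + 1 = 1 + T)
D(j) = 3 - 12/j
x(y) = -7 - y (x(y) = -2 + (-5 - y) = -7 - y)
Y(q, N) = 3 + N + q - 12/q (Y(q, N) = (q + N) + (3 - 12/q) = (N + q) + (3 - 12/q) = 3 + N + q - 12/q)
(x(f(-4)) + 31)**2 + Y(-202, -152) = ((-7 - (1 - 4)) + 31)**2 + (3 - 152 - 202 - 12/(-202)) = ((-7 - 1*(-3)) + 31)**2 + (3 - 152 - 202 - 12*(-1/202)) = ((-7 + 3) + 31)**2 + (3 - 152 - 202 + 6/101) = (-4 + 31)**2 - 35445/101 = 27**2 - 35445/101 = 729 - 35445/101 = 38184/101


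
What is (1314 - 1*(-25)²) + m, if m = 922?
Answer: 1611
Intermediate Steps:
(1314 - 1*(-25)²) + m = (1314 - 1*(-25)²) + 922 = (1314 - 1*625) + 922 = (1314 - 625) + 922 = 689 + 922 = 1611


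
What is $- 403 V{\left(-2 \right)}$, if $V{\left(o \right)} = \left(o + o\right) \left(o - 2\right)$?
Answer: $-6448$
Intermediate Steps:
$V{\left(o \right)} = 2 o \left(-2 + o\right)$
$- 403 V{\left(-2 \right)} = - 403 \cdot 2 \left(-2\right) \left(-2 - 2\right) = - 403 \cdot 2 \left(-2\right) \left(-4\right) = \left(-403\right) 16 = -6448$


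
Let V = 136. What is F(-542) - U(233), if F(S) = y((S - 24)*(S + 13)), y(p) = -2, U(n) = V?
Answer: -138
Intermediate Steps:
U(n) = 136
F(S) = -2
F(-542) - U(233) = -2 - 1*136 = -2 - 136 = -138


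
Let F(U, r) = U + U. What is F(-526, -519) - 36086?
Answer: -37138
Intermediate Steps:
F(U, r) = 2*U
F(-526, -519) - 36086 = 2*(-526) - 36086 = -1052 - 36086 = -37138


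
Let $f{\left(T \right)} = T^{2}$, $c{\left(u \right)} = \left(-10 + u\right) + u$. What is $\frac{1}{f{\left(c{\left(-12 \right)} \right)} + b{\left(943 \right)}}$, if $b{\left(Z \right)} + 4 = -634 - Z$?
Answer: $- \frac{1}{425} \approx -0.0023529$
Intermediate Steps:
$c{\left(u \right)} = -10 + 2 u$
$b{\left(Z \right)} = -638 - Z$ ($b{\left(Z \right)} = -4 - \left(634 + Z\right) = -638 - Z$)
$\frac{1}{f{\left(c{\left(-12 \right)} \right)} + b{\left(943 \right)}} = \frac{1}{\left(-10 + 2 \left(-12\right)\right)^{2} - 1581} = \frac{1}{\left(-10 - 24\right)^{2} - 1581} = \frac{1}{\left(-34\right)^{2} - 1581} = \frac{1}{1156 - 1581} = \frac{1}{-425} = - \frac{1}{425}$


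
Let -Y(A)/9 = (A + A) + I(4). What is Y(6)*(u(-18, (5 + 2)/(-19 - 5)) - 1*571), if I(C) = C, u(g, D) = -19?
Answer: 84960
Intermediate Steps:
Y(A) = -36 - 18*A (Y(A) = -9*((A + A) + 4) = -9*(2*A + 4) = -9*(4 + 2*A) = -36 - 18*A)
Y(6)*(u(-18, (5 + 2)/(-19 - 5)) - 1*571) = (-36 - 18*6)*(-19 - 1*571) = (-36 - 108)*(-19 - 571) = -144*(-590) = 84960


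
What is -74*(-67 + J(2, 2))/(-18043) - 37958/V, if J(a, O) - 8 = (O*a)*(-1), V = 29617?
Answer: -822950648/534379531 ≈ -1.5400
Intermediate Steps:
J(a, O) = 8 - O*a (J(a, O) = 8 + (O*a)*(-1) = 8 - O*a)
-74*(-67 + J(2, 2))/(-18043) - 37958/V = -74*(-67 + (8 - 1*2*2))/(-18043) - 37958/29617 = -74*(-67 + (8 - 4))*(-1/18043) - 37958*1/29617 = -74*(-67 + 4)*(-1/18043) - 37958/29617 = -74*(-63)*(-1/18043) - 37958/29617 = 4662*(-1/18043) - 37958/29617 = -4662/18043 - 37958/29617 = -822950648/534379531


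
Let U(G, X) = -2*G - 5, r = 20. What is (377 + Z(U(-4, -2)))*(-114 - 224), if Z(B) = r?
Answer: -134186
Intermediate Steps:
U(G, X) = -5 - 2*G
Z(B) = 20
(377 + Z(U(-4, -2)))*(-114 - 224) = (377 + 20)*(-114 - 224) = 397*(-338) = -134186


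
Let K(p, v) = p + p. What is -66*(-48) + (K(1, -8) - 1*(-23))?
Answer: 3193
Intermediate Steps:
K(p, v) = 2*p
-66*(-48) + (K(1, -8) - 1*(-23)) = -66*(-48) + (2*1 - 1*(-23)) = 3168 + (2 + 23) = 3168 + 25 = 3193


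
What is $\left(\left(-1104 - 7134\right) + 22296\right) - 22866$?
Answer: $-8808$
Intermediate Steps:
$\left(\left(-1104 - 7134\right) + 22296\right) - 22866 = \left(-8238 + 22296\right) - 22866 = 14058 - 22866 = -8808$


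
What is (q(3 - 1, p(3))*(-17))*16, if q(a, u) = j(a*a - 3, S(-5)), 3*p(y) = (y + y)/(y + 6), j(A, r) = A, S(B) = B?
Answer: -272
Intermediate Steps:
p(y) = 2*y/(3*(6 + y)) (p(y) = ((y + y)/(y + 6))/3 = ((2*y)/(6 + y))/3 = (2*y/(6 + y))/3 = 2*y/(3*(6 + y)))
q(a, u) = -3 + a² (q(a, u) = a*a - 3 = a² - 3 = -3 + a²)
(q(3 - 1, p(3))*(-17))*16 = ((-3 + (3 - 1)²)*(-17))*16 = ((-3 + 2²)*(-17))*16 = ((-3 + 4)*(-17))*16 = (1*(-17))*16 = -17*16 = -272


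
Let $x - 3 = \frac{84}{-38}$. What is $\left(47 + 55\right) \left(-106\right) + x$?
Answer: $- \frac{205413}{19} \approx -10811.0$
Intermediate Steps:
$x = \frac{15}{19}$ ($x = 3 + \frac{84}{-38} = 3 + 84 \left(- \frac{1}{38}\right) = 3 - \frac{42}{19} = \frac{15}{19} \approx 0.78947$)
$\left(47 + 55\right) \left(-106\right) + x = \left(47 + 55\right) \left(-106\right) + \frac{15}{19} = 102 \left(-106\right) + \frac{15}{19} = -10812 + \frac{15}{19} = - \frac{205413}{19}$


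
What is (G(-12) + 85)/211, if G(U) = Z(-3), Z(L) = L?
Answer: 82/211 ≈ 0.38863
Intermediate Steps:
G(U) = -3
(G(-12) + 85)/211 = (-3 + 85)/211 = (1/211)*82 = 82/211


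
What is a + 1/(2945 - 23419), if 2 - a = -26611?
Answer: 544874561/20474 ≈ 26613.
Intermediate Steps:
a = 26613 (a = 2 - 1*(-26611) = 2 + 26611 = 26613)
a + 1/(2945 - 23419) = 26613 + 1/(2945 - 23419) = 26613 + 1/(-20474) = 26613 - 1/20474 = 544874561/20474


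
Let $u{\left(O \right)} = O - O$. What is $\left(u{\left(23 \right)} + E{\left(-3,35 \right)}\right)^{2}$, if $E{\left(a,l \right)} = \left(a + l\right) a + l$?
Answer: $3721$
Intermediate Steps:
$E{\left(a,l \right)} = l + a \left(a + l\right)$ ($E{\left(a,l \right)} = a \left(a + l\right) + l = l + a \left(a + l\right)$)
$u{\left(O \right)} = 0$
$\left(u{\left(23 \right)} + E{\left(-3,35 \right)}\right)^{2} = \left(0 + \left(35 + \left(-3\right)^{2} - 105\right)\right)^{2} = \left(0 + \left(35 + 9 - 105\right)\right)^{2} = \left(0 - 61\right)^{2} = \left(-61\right)^{2} = 3721$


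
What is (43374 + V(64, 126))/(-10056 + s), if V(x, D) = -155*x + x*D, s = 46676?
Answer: 20759/18310 ≈ 1.1338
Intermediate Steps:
V(x, D) = -155*x + D*x
(43374 + V(64, 126))/(-10056 + s) = (43374 + 64*(-155 + 126))/(-10056 + 46676) = (43374 + 64*(-29))/36620 = (43374 - 1856)*(1/36620) = 41518*(1/36620) = 20759/18310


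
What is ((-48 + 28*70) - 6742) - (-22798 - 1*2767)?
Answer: 20735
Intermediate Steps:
((-48 + 28*70) - 6742) - (-22798 - 1*2767) = ((-48 + 1960) - 6742) - (-22798 - 2767) = (1912 - 6742) - 1*(-25565) = -4830 + 25565 = 20735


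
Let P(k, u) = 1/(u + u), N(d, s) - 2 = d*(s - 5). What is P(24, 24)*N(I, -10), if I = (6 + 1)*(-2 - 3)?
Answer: 527/48 ≈ 10.979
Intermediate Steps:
I = -35 (I = 7*(-5) = -35)
N(d, s) = 2 + d*(-5 + s) (N(d, s) = 2 + d*(s - 5) = 2 + d*(-5 + s))
P(k, u) = 1/(2*u)
P(24, 24)*N(I, -10) = ((1/2)/24)*(2 - 5*(-35) - 35*(-10)) = ((1/2)*(1/24))*(2 + 175 + 350) = (1/48)*527 = 527/48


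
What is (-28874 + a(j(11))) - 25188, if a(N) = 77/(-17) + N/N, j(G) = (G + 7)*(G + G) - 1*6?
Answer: -919114/17 ≈ -54066.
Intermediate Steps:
j(G) = -6 + 2*G*(7 + G) (j(G) = (7 + G)*(2*G) - 6 = 2*G*(7 + G) - 6 = -6 + 2*G*(7 + G))
a(N) = -60/17 (a(N) = 77*(-1/17) + 1 = -77/17 + 1 = -60/17)
(-28874 + a(j(11))) - 25188 = (-28874 - 60/17) - 25188 = -490918/17 - 25188 = -919114/17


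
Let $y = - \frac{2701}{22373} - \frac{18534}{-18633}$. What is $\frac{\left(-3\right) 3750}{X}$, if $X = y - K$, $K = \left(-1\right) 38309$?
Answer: $- \frac{156328540875}{532349039771} \approx -0.29366$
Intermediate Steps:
$K = -38309$
$y = \frac{121444483}{138958703}$ ($y = \left(-2701\right) \frac{1}{22373} - - \frac{6178}{6211} = - \frac{2701}{22373} + \frac{6178}{6211} = \frac{121444483}{138958703} \approx 0.87396$)
$X = \frac{5323490397710}{138958703}$ ($X = \frac{121444483}{138958703} - -38309 = \frac{121444483}{138958703} + 38309 = \frac{5323490397710}{138958703} \approx 38310.0$)
$\frac{\left(-3\right) 3750}{X} = \frac{\left(-3\right) 3750}{\frac{5323490397710}{138958703}} = \left(-11250\right) \frac{138958703}{5323490397710} = - \frac{156328540875}{532349039771}$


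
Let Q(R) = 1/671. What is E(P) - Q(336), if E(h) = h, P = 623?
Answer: 418032/671 ≈ 623.00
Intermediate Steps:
Q(R) = 1/671
E(P) - Q(336) = 623 - 1*1/671 = 623 - 1/671 = 418032/671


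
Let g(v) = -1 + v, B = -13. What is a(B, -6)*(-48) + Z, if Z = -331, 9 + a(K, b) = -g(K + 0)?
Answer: -571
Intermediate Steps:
a(K, b) = -8 - K (a(K, b) = -9 - (-1 + (K + 0)) = -9 - (-1 + K) = -9 + (1 - K) = -8 - K)
a(B, -6)*(-48) + Z = (-8 - 1*(-13))*(-48) - 331 = (-8 + 13)*(-48) - 331 = 5*(-48) - 331 = -240 - 331 = -571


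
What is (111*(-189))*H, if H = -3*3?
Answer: 188811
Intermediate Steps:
H = -9
(111*(-189))*H = (111*(-189))*(-9) = -20979*(-9) = 188811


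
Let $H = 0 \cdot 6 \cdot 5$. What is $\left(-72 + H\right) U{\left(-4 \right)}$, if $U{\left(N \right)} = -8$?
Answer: $576$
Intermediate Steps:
$H = 0$ ($H = 0 \cdot 5 = 0$)
$\left(-72 + H\right) U{\left(-4 \right)} = \left(-72 + 0\right) \left(-8\right) = \left(-72\right) \left(-8\right) = 576$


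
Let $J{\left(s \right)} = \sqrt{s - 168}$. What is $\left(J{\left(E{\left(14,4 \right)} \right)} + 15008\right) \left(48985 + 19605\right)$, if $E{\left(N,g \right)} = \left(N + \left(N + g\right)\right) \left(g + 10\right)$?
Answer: $1029398720 + 137180 \sqrt{70} \approx 1.0305 \cdot 10^{9}$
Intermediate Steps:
$E{\left(N,g \right)} = \left(10 + g\right) \left(g + 2 N\right)$ ($E{\left(N,g \right)} = \left(g + 2 N\right) \left(10 + g\right) = \left(10 + g\right) \left(g + 2 N\right)$)
$J{\left(s \right)} = \sqrt{-168 + s}$
$\left(J{\left(E{\left(14,4 \right)} \right)} + 15008\right) \left(48985 + 19605\right) = \left(\sqrt{-168 + \left(4^{2} + 10 \cdot 4 + 20 \cdot 14 + 2 \cdot 14 \cdot 4\right)} + 15008\right) \left(48985 + 19605\right) = \left(\sqrt{-168 + \left(16 + 40 + 280 + 112\right)} + 15008\right) 68590 = \left(\sqrt{-168 + 448} + 15008\right) 68590 = \left(\sqrt{280} + 15008\right) 68590 = \left(2 \sqrt{70} + 15008\right) 68590 = \left(15008 + 2 \sqrt{70}\right) 68590 = 1029398720 + 137180 \sqrt{70}$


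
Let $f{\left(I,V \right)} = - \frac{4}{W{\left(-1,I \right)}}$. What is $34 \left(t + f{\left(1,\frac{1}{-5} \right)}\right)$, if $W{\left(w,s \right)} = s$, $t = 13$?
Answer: $306$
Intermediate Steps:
$f{\left(I,V \right)} = - \frac{4}{I}$
$34 \left(t + f{\left(1,\frac{1}{-5} \right)}\right) = 34 \left(13 - \frac{4}{1}\right) = 34 \left(13 - 4\right) = 34 \cdot 9 = 306$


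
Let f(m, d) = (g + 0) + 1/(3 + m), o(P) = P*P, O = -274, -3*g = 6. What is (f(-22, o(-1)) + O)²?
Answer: 27510025/361 ≈ 76205.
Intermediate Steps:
g = -2 (g = -⅓*6 = -2)
o(P) = P²
f(m, d) = -2 + 1/(3 + m) (f(m, d) = (-2 + 0) + 1/(3 + m) = -2 + 1/(3 + m))
(f(-22, o(-1)) + O)² = ((-5 - 2*(-22))/(3 - 22) - 274)² = ((-5 + 44)/(-19) - 274)² = (-1/19*39 - 274)² = (-39/19 - 274)² = (-5245/19)² = 27510025/361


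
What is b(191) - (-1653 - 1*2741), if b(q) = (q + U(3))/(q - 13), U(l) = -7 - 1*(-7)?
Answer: 782323/178 ≈ 4395.1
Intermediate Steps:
U(l) = 0 (U(l) = -7 + 7 = 0)
b(q) = q/(-13 + q) (b(q) = (q + 0)/(q - 13) = q/(-13 + q))
b(191) - (-1653 - 1*2741) = 191/(-13 + 191) - (-1653 - 1*2741) = 191/178 - (-1653 - 2741) = 191*(1/178) - 1*(-4394) = 191/178 + 4394 = 782323/178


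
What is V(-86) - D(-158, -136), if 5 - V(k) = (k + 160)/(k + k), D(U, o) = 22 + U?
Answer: 12163/86 ≈ 141.43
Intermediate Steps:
V(k) = 5 - (160 + k)/(2*k) (V(k) = 5 - (k + 160)/(k + k) = 5 - (160 + k)/(2*k))
V(-86) - D(-158, -136) = (9/2 - 80/(-86)) - (22 - 158) = (9/2 - 80*(-1/86)) - 1*(-136) = (9/2 + 40/43) + 136 = 467/86 + 136 = 12163/86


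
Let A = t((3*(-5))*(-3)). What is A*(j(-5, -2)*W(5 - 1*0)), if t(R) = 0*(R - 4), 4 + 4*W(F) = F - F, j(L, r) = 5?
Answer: 0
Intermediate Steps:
W(F) = -1 (W(F) = -1 + (F - F)/4 = -1 + (¼)*0 = -1 + 0 = -1)
t(R) = 0 (t(R) = 0*(-4 + R) = 0)
A = 0
A*(j(-5, -2)*W(5 - 1*0)) = 0*(5*(-1)) = 0*(-5) = 0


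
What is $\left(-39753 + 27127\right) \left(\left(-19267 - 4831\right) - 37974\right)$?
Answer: $783721072$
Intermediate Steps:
$\left(-39753 + 27127\right) \left(\left(-19267 - 4831\right) - 37974\right) = - 12626 \left(\left(-19267 - 4831\right) - 37974\right) = - 12626 \left(-24098 - 37974\right) = \left(-12626\right) \left(-62072\right) = 783721072$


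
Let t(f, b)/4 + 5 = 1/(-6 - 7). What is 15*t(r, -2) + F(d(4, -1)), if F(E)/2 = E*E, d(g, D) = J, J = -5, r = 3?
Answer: -3310/13 ≈ -254.62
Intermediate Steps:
d(g, D) = -5
t(f, b) = -264/13 (t(f, b) = -20 + 4/(-6 - 7) = -20 + 4/(-13) = -20 + 4*(-1/13) = -20 - 4/13 = -264/13)
F(E) = 2*E² (F(E) = 2*(E*E) = 2*E²)
15*t(r, -2) + F(d(4, -1)) = 15*(-264/13) + 2*(-5)² = -3960/13 + 2*25 = -3960/13 + 50 = -3310/13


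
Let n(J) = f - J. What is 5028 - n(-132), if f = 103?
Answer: 4793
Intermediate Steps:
n(J) = 103 - J
5028 - n(-132) = 5028 - (103 - 1*(-132)) = 5028 - (103 + 132) = 5028 - 1*235 = 5028 - 235 = 4793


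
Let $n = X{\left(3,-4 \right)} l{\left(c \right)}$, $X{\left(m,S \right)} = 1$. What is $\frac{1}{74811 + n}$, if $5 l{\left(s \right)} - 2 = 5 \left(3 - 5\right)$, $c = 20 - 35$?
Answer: $\frac{5}{374047} \approx 1.3367 \cdot 10^{-5}$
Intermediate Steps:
$c = -15$ ($c = 20 - 35 = -15$)
$l{\left(s \right)} = - \frac{8}{5}$ ($l{\left(s \right)} = \frac{2}{5} + \frac{5 \left(3 - 5\right)}{5} = \frac{2}{5} + \frac{5 \left(-2\right)}{5} = \frac{2}{5} + \frac{1}{5} \left(-10\right) = \frac{2}{5} - 2 = - \frac{8}{5}$)
$n = - \frac{8}{5}$ ($n = 1 \left(- \frac{8}{5}\right) = - \frac{8}{5} \approx -1.6$)
$\frac{1}{74811 + n} = \frac{1}{74811 - \frac{8}{5}} = \frac{1}{\frac{374047}{5}} = \frac{5}{374047}$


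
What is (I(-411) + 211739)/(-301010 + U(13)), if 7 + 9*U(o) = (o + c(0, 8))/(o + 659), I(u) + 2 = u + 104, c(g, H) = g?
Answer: -1278728640/1820513171 ≈ -0.70240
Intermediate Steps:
I(u) = 102 + u (I(u) = -2 + (u + 104) = -2 + (104 + u) = 102 + u)
U(o) = -7/9 + o/(9*(659 + o)) (U(o) = -7/9 + ((o + 0)/(o + 659))/9 = -7/9 + (o/(659 + o))/9 = -7/9 + o/(9*(659 + o)))
(I(-411) + 211739)/(-301010 + U(13)) = ((102 - 411) + 211739)/(-301010 + (-4613 - 6*13)/(9*(659 + 13))) = (-309 + 211739)/(-301010 + (⅑)*(-4613 - 78)/672) = 211430/(-301010 + (⅑)*(1/672)*(-4691)) = 211430/(-301010 - 4691/6048) = 211430/(-1820513171/6048) = 211430*(-6048/1820513171) = -1278728640/1820513171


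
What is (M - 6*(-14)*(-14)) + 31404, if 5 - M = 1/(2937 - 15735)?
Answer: 386921935/12798 ≈ 30233.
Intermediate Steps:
M = 63991/12798 (M = 5 - 1/(2937 - 15735) = 5 - 1/(-12798) = 5 - 1*(-1/12798) = 5 + 1/12798 = 63991/12798 ≈ 5.0001)
(M - 6*(-14)*(-14)) + 31404 = (63991/12798 - 6*(-14)*(-14)) + 31404 = (63991/12798 + 84*(-14)) + 31404 = (63991/12798 - 1176) + 31404 = -14986457/12798 + 31404 = 386921935/12798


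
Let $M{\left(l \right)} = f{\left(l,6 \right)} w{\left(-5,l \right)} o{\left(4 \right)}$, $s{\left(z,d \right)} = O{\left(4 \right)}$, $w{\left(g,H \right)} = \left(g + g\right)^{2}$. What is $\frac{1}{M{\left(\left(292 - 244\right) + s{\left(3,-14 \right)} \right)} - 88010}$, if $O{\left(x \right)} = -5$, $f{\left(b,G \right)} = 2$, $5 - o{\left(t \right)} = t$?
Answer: $- \frac{1}{87810} \approx -1.1388 \cdot 10^{-5}$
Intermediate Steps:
$o{\left(t \right)} = 5 - t$
$w{\left(g,H \right)} = 4 g^{2}$ ($w{\left(g,H \right)} = \left(2 g\right)^{2} = 4 g^{2}$)
$s{\left(z,d \right)} = -5$
$M{\left(l \right)} = 200$ ($M{\left(l \right)} = 2 \cdot 4 \left(-5\right)^{2} \left(5 - 4\right) = 2 \cdot 4 \cdot 25 \left(5 - 4\right) = 2 \cdot 100 \cdot 1 = 200 \cdot 1 = 200$)
$\frac{1}{M{\left(\left(292 - 244\right) + s{\left(3,-14 \right)} \right)} - 88010} = \frac{1}{200 - 88010} = \frac{1}{-87810} = - \frac{1}{87810}$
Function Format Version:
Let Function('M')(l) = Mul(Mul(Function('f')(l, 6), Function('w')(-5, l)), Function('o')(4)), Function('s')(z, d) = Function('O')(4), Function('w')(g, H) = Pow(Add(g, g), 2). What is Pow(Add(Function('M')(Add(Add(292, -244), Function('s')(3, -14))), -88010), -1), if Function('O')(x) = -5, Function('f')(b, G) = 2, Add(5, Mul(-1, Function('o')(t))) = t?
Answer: Rational(-1, 87810) ≈ -1.1388e-5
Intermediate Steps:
Function('o')(t) = Add(5, Mul(-1, t))
Function('w')(g, H) = Mul(4, Pow(g, 2)) (Function('w')(g, H) = Pow(Mul(2, g), 2) = Mul(4, Pow(g, 2)))
Function('s')(z, d) = -5
Function('M')(l) = 200 (Function('M')(l) = Mul(Mul(2, Mul(4, Pow(-5, 2))), Add(5, Mul(-1, 4))) = Mul(Mul(2, Mul(4, 25)), Add(5, -4)) = Mul(Mul(2, 100), 1) = Mul(200, 1) = 200)
Pow(Add(Function('M')(Add(Add(292, -244), Function('s')(3, -14))), -88010), -1) = Pow(Add(200, -88010), -1) = Pow(-87810, -1) = Rational(-1, 87810)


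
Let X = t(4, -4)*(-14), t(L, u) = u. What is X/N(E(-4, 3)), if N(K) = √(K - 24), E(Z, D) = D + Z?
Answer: -56*I/5 ≈ -11.2*I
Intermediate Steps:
N(K) = √(-24 + K)
X = 56 (X = -4*(-14) = 56)
X/N(E(-4, 3)) = 56/(√(-24 + (3 - 4))) = 56/(√(-24 - 1)) = 56/(√(-25)) = 56/((5*I)) = 56*(-I/5) = -56*I/5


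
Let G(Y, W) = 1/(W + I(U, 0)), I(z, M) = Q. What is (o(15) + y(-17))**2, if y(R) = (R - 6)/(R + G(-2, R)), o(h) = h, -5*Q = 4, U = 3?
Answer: 1164241/4356 ≈ 267.27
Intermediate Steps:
Q = -4/5 (Q = -1/5*4 = -4/5 ≈ -0.80000)
I(z, M) = -4/5
G(Y, W) = 1/(-4/5 + W) (G(Y, W) = 1/(W - 4/5) = 1/(-4/5 + W))
y(R) = (-6 + R)/(R + 5/(-4 + 5*R)) (y(R) = (R - 6)/(R + 5/(-4 + 5*R)) = (-6 + R)/(R + 5/(-4 + 5*R)))
(o(15) + y(-17))**2 = (15 + (-6 - 17)*(-4 + 5*(-17))/(5 - 17*(-4 + 5*(-17))))**2 = (15 - 23*(-4 - 85)/(5 - 17*(-4 - 85)))**2 = (15 - 23*(-89)/(5 - 17*(-89)))**2 = (15 - 23*(-89)/(5 + 1513))**2 = (15 - 23*(-89)/1518)**2 = (15 + (1/1518)*(-23)*(-89))**2 = (15 + 89/66)**2 = (1079/66)**2 = 1164241/4356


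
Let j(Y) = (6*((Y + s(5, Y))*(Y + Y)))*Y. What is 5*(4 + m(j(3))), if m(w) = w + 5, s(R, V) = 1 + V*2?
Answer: 5445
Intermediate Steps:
s(R, V) = 1 + 2*V
j(Y) = 12*Y**2*(1 + 3*Y) (j(Y) = (6*((Y + (1 + 2*Y))*(Y + Y)))*Y = (6*((1 + 3*Y)*(2*Y)))*Y = (6*(2*Y*(1 + 3*Y)))*Y = (12*Y*(1 + 3*Y))*Y = 12*Y**2*(1 + 3*Y))
m(w) = 5 + w
5*(4 + m(j(3))) = 5*(4 + (5 + 3**2*(12 + 36*3))) = 5*(4 + (5 + 9*(12 + 108))) = 5*(4 + (5 + 9*120)) = 5*(4 + (5 + 1080)) = 5*(4 + 1085) = 5*1089 = 5445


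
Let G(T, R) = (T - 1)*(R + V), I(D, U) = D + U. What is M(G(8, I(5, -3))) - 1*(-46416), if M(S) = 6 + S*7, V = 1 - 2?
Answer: 46471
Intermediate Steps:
V = -1
G(T, R) = (-1 + R)*(-1 + T) (G(T, R) = (T - 1)*(R - 1) = (-1 + T)*(-1 + R) = (-1 + R)*(-1 + T))
M(S) = 6 + 7*S
M(G(8, I(5, -3))) - 1*(-46416) = (6 + 7*(1 - (5 - 3) - 1*8 + (5 - 3)*8)) - 1*(-46416) = (6 + 7*(1 - 1*2 - 8 + 2*8)) + 46416 = (6 + 7*(1 - 2 - 8 + 16)) + 46416 = (6 + 7*7) + 46416 = (6 + 49) + 46416 = 55 + 46416 = 46471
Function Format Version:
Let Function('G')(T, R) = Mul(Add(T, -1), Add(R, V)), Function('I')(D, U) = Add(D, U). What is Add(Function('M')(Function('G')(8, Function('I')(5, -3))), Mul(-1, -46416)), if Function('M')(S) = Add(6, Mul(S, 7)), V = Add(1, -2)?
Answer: 46471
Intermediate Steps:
V = -1
Function('G')(T, R) = Mul(Add(-1, R), Add(-1, T)) (Function('G')(T, R) = Mul(Add(T, -1), Add(R, -1)) = Mul(Add(-1, T), Add(-1, R)) = Mul(Add(-1, R), Add(-1, T)))
Function('M')(S) = Add(6, Mul(7, S))
Add(Function('M')(Function('G')(8, Function('I')(5, -3))), Mul(-1, -46416)) = Add(Add(6, Mul(7, Add(1, Mul(-1, Add(5, -3)), Mul(-1, 8), Mul(Add(5, -3), 8)))), Mul(-1, -46416)) = Add(Add(6, Mul(7, Add(1, Mul(-1, 2), -8, Mul(2, 8)))), 46416) = Add(Add(6, Mul(7, Add(1, -2, -8, 16))), 46416) = Add(Add(6, Mul(7, 7)), 46416) = Add(Add(6, 49), 46416) = Add(55, 46416) = 46471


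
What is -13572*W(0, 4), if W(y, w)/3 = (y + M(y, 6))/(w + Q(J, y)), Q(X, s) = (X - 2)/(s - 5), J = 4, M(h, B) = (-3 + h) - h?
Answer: 33930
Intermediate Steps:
M(h, B) = -3
Q(X, s) = (-2 + X)/(-5 + s)
W(y, w) = 3*(-3 + y)/(w + 2/(-5 + y)) (W(y, w) = 3*((y - 3)/(w + (-2 + 4)/(-5 + y))) = 3*((-3 + y)/(w + 2/(-5 + y))) = 3*(-3 + y)/(w + 2/(-5 + y)))
-13572*W(0, 4) = -40716*(-5 + 0)*(-3 + 0)/(2 + 4*(-5 + 0)) = -40716*(-5)*(-3)/(2 + 4*(-5)) = -40716*(-5)*(-3)/(2 - 20) = -40716*(-5)*(-3)/(-18) = -40716*(-1)*(-5)*(-3)/18 = -13572*(-5/2) = 33930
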